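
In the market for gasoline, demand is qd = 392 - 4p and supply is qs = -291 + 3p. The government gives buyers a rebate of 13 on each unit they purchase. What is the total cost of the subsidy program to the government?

Pre-subsidy: 392 - 4p = -291 + 3p gives p* = 683/7, q* = 12/7.
With the rebate, buyers effectively pay pb = ps − 13, where ps is the price sellers receive.
Demand in terms of ps becomes qd = 392 − 4(ps − 13) = 444 - 4ps. Setting this equal to supply: 444 - 4ps = -291 + 3ps, so ps = 105.
Buyers pay pb = 105 − 13 = 92; q' = -291 + 3·105 = 24.
Government outlay = subsidy × quantity = 13 × 24 = 312.

Government cost = 312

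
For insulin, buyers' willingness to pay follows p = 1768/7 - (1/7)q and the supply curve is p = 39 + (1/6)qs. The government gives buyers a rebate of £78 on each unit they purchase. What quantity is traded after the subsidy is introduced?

q' = 942

Pre-subsidy: 1768/7 - (1/7)q = 39 + (1/6)q gives q* = 690 and p* = 154.
With the rebate, buyers effectively pay pb = ps − 78, where ps is the price sellers receive.
On the curves, pb = 1768/7 - (1/7)q and ps = 39 + (1/6)q; the wedge ps − pb = 78 gives 39 + (1/6)q − (1768/7 - (1/7)q) = 78, so q' = 942.
Then pb = 1768/7 − (1/7)·942 = 118 and ps = 39 + (1/6)·942 = 196.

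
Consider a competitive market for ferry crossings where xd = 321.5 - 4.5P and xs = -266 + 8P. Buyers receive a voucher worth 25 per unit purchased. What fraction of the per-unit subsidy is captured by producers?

Pre-subsidy: 321.5 - 4.5P = -266 + 8P gives P* = 47, x* = 110.
With the rebate, buyers effectively pay Pb = Ps − 25, where Ps is the price sellers receive.
Demand in terms of Ps becomes xd = 321.5 − 4.5(Ps − 25) = 434 - 4.5Ps. Setting this equal to supply: 434 - 4.5Ps = -266 + 8Ps, so Ps = 56.
Buyers pay Pb = 56 − 25 = 31; x' = -266 + 8·56 = 182.
Buyers' price falls by P* − Pb = 47 − 31 = 16; sellers' price rises by Ps − P* = 56 − 47 = 9.
So producers capture 9/25 = 0.36 of each unit of subsidy.

Producer share = 0.36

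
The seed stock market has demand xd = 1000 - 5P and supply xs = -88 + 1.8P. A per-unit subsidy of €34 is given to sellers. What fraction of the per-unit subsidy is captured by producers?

Producer share = 25/34

Pre-subsidy: 1000 - 5P = -88 + 1.8P gives P* = 160, x* = 200.
With the subsidy, sellers receive Ps = Pb + 34 for each unit, where Pb is the price buyers pay.
Supply in terms of Pb becomes xs = -88 + 1.8(Pb + 34) = -26.8 + 1.8Pb. Setting this equal to demand: 1000 - 5Pb = -26.8 + 1.8Pb, so Pb = 151.
Sellers receive Ps = 151 + 34 = 185; x' = 1000 − 5·151 = 245.
Buyers' price falls by P* − Pb = 160 − 151 = 9; sellers' price rises by Ps − P* = 185 − 160 = 25.
So producers capture 25/34 = 25/34 of each unit of subsidy.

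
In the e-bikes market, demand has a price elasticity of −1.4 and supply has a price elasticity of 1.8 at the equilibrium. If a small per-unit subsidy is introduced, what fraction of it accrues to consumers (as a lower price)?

Consumer share = 0.5625

For a small subsidy around the equilibrium, the benefit split depends on the relative slopes, which at a point are proportional to the elasticities.
Buyer share = εs/(εs + |εd|) = 1.8/(1.8 + 1.4) = 0.5625; seller share = |εd|/(εs + |εd|) = 0.4375.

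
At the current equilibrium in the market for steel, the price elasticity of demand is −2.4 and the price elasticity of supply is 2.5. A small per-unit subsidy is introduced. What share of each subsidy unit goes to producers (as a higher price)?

Producer share = 24/49

For a small subsidy around the equilibrium, the benefit split depends on the relative slopes, which at a point are proportional to the elasticities.
Buyer share = εs/(εs + |εd|) = 2.5/(2.5 + 2.4) = 25/49; seller share = |εd|/(εs + |εd|) = 24/49.
So producers capture 24/49 of the subsidy.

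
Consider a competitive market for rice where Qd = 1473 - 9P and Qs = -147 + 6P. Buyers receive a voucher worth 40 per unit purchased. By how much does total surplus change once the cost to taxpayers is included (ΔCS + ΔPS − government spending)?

Pre-subsidy: 1473 - 9P = -147 + 6P gives P* = 108, Q* = 501.
With the rebate, buyers effectively pay Pb = Ps − 40, where Ps is the price sellers receive.
Demand in terms of Ps becomes Qd = 1473 − 9(Ps − 40) = 1833 - 9Ps. Setting this equal to supply: 1833 - 9Ps = -147 + 6Ps, so Ps = 132.
Buyers pay Pb = 132 − 40 = 92; Q' = -147 + 6·132 = 645.
ΔCS = ½(501 + 645)(108 − 92) = 9168; ΔPS = ½(501 + 645)(132 − 108) = 13752.
Government spending = 40 × 645 = 25800.
Net change = 9168 + 13752 − 25800 = -2880. The loss equals the DWL triangle ½·40·144.

Net change in total surplus = -2880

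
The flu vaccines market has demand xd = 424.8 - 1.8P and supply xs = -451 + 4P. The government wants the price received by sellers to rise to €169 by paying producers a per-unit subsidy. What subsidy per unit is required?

At a seller price of 169, quantity supplied is -451 + 4·169 = 225.
Buyers absorb 225 only when they pay Pb with 424.8 − 1.8·Pb = 225, i.e. Pb = 111.
s = Ps − Pb = 169 − 111 = 58.

Required subsidy s = €58 per unit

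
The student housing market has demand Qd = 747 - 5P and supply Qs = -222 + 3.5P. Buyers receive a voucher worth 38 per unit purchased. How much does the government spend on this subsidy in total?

Pre-subsidy: 747 - 5P = -222 + 3.5P gives P* = 114, Q* = 177.
With the rebate, buyers effectively pay Pb = Ps − 38, where Ps is the price sellers receive.
Demand in terms of Ps becomes Qd = 747 − 5(Ps − 38) = 937 - 5Ps. Setting this equal to supply: 937 - 5Ps = -222 + 3.5Ps, so Ps = 2318/17.
Buyers pay Pb = 2318/17 − 38 = 1672/17; Q' = -222 + 3.5·(2318/17) = 4339/17.
Government outlay = subsidy × quantity = 38 × 4339/17 = 164882/17.

Government cost = 164882/17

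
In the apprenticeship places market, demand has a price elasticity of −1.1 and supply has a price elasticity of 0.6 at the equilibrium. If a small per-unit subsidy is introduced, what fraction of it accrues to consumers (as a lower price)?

Consumer share = 6/17

For a small subsidy around the equilibrium, the benefit split depends on the relative slopes, which at a point are proportional to the elasticities.
Buyer share = εs/(εs + |εd|) = 0.6/(0.6 + 1.1) = 6/17; seller share = |εd|/(εs + |εd|) = 11/17.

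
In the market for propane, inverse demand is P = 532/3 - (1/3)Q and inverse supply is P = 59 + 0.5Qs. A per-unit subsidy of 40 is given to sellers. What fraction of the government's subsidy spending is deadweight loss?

DWL / government spending = 12/95

Pre-subsidy: 532/3 - (1/3)Q = 59 + 0.5Q gives Q* = 142 and P* = 130.
With the subsidy, sellers receive Ps = Pb + 40 for each unit, where Pb is the price buyers pay.
On the curves, Pb = 532/3 - (1/3)Q and Ps = 59 + 0.5Q; the wedge Ps − Pb = 40 gives 59 + 0.5Q − (532/3 - (1/3)Q) = 40, so Q' = 190.
Then Pb = 532/3 − (1/3)·190 = 114 and Ps = 59 + 0.5·190 = 154.
ΔCS = ½(142 + 190)(130 − 114) = 2656; ΔPS = ½(142 + 190)(154 − 130) = 3984.
Government spending = 40 × 190 = 7600.
DWL = ½ × 40 × (190 − 142) = 960; fraction = 960 / 7600 = 12/95.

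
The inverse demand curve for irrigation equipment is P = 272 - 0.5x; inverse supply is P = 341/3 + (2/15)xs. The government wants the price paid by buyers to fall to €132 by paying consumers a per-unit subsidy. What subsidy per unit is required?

At a buyer price of 132, quantity demanded is 544 − 2·132 = 280.
Sellers supply 280 only when they receive Ps = 341/3 + (2/15)·280 = 151.
s = Ps − Pb = 151 − 132 = 19.

Required subsidy s = €19 per unit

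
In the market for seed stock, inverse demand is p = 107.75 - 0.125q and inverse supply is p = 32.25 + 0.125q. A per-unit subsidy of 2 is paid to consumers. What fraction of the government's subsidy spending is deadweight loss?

Pre-subsidy: 107.75 - 0.125q = 32.25 + 0.125q gives q* = 302 and p* = 70.
With the rebate, buyers effectively pay pb = ps − 2, where ps is the price sellers receive.
On the curves, pb = 107.75 - 0.125q and ps = 32.25 + 0.125q; the wedge ps − pb = 2 gives 32.25 + 0.125q − (107.75 - 0.125q) = 2, so q' = 310.
Then pb = 107.75 − 0.125·310 = 69 and ps = 32.25 + 0.125·310 = 71.
ΔCS = ½(302 + 310)(70 − 69) = 306; ΔPS = ½(302 + 310)(71 − 70) = 306.
Government spending = 2 × 310 = 620.
DWL = ½ × 2 × (310 − 302) = 8; fraction = 8 / 620 = 2/155.

DWL / government spending = 2/155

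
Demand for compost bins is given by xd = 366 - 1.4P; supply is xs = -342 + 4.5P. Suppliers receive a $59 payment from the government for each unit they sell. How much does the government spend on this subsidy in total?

Pre-subsidy: 366 - 1.4P = -342 + 4.5P gives P* = 120, x* = 198.
With the subsidy, sellers receive Ps = Pb + 59 for each unit, where Pb is the price buyers pay.
Supply in terms of Pb becomes xs = -342 + 4.5(Pb + 59) = -76.5 + 4.5Pb. Setting this equal to demand: 366 - 1.4Pb = -76.5 + 4.5Pb, so Pb = 75.
Sellers receive Ps = 75 + 59 = 134; x' = 366 − 1.4·75 = 261.
Government outlay = subsidy × quantity = 59 × 261 = 15399.

Government cost = $15399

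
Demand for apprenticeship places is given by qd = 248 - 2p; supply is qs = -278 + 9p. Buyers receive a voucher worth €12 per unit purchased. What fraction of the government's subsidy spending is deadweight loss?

Pre-subsidy: 248 - 2p = -278 + 9p gives p* = 526/11, q* = 1676/11.
With the rebate, buyers effectively pay pb = ps − 12, where ps is the price sellers receive.
Demand in terms of ps becomes qd = 248 − 2(ps − 12) = 272 - 2ps. Setting this equal to supply: 272 - 2ps = -278 + 9ps, so ps = 50.
Buyers pay pb = 50 − 12 = 38; q' = -278 + 9·50 = 172.
ΔCS = ½(1676/11 + 172)(526/11 − 38) = 192672/121; ΔPS = ½(1676/11 + 172)(50 − 526/11) = 42816/121.
Government spending = 12 × 172 = 2064.
DWL = ½ × 12 × (172 − 1676/11) = 1296/11; fraction = (1296/11) / 2064 = 27/473.

DWL / government spending = 27/473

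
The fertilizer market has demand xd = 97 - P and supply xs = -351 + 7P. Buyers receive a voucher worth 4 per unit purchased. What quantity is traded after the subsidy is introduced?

Pre-subsidy: 97 - P = -351 + 7P gives P* = 56, x* = 41.
With the rebate, buyers effectively pay Pb = Ps − 4, where Ps is the price sellers receive.
Demand in terms of Ps becomes xd = 97 − 1(Ps − 4) = 101 - Ps. Setting this equal to supply: 101 - Ps = -351 + 7Ps, so Ps = 56.5.
Buyers pay Pb = 56.5 − 4 = 52.5; x' = -351 + 7·56.5 = 44.5.

x' = 44.5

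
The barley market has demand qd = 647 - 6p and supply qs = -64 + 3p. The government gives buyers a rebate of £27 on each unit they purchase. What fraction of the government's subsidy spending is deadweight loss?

Pre-subsidy: 647 - 6p = -64 + 3p gives p* = 79, q* = 173.
With the rebate, buyers effectively pay pb = ps − 27, where ps is the price sellers receive.
Demand in terms of ps becomes qd = 647 − 6(ps − 27) = 809 - 6ps. Setting this equal to supply: 809 - 6ps = -64 + 3ps, so ps = 97.
Buyers pay pb = 97 − 27 = 70; q' = -64 + 3·97 = 227.
ΔCS = ½(173 + 227)(79 − 70) = 1800; ΔPS = ½(173 + 227)(97 − 79) = 3600.
Government spending = 27 × 227 = 6129.
DWL = ½ × 27 × (227 − 173) = 729; fraction = 729 / 6129 = 27/227.

DWL / government spending = 27/227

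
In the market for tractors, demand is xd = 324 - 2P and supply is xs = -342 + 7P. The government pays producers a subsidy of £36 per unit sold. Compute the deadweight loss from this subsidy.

Deadweight loss = £1008

Pre-subsidy: 324 - 2P = -342 + 7P gives P* = 74, x* = 176.
With the subsidy, sellers receive Ps = Pb + 36 for each unit, where Pb is the price buyers pay.
Supply in terms of Pb becomes xs = -342 + 7(Pb + 36) = -90 + 7Pb. Setting this equal to demand: 324 - 2Pb = -90 + 7Pb, so Pb = 46.
Sellers receive Ps = 46 + 36 = 82; x' = 324 − 2·46 = 232.
The subsidy expands output by 232 − 176 = 56 past the efficient level; on those units the gap between marginal cost and willingness to pay runs from 0 up to 36.
DWL = ½ × 36 × 56 = 1008.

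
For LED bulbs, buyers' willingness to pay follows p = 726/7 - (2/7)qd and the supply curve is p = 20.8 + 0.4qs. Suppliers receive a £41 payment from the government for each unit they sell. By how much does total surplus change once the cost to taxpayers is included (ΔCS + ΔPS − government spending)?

Net change in total surplus = -58835/48

Pre-subsidy: 726/7 - (2/7)q = 20.8 + 0.4q gives q* = 1451/12 and p* = 415/6.
With the subsidy, sellers receive ps = pb + 41 for each unit, where pb is the price buyers pay.
On the curves, pb = 726/7 - (2/7)q and ps = 20.8 + 0.4q; the wedge ps − pb = 41 gives 20.8 + 0.4q − (726/7 - (2/7)q) = 41, so q' = 4337/24.
Then pb = 726/7 − (2/7)·(4337/24) = 625/12 and ps = 20.8 + 0.4·(4337/24) = 1117/12.
ΔCS = ½(1451/12 + 4337/24)(415/6 − 625/12) = 494665/192; ΔPS = ½(1451/12 + 4337/24)(1117/12 − 415/6) = 692531/192.
Government spending = 41 × 4337/24 = 177817/24.
Net change = 494665/192 + 692531/192 − 177817/24 = -58835/48. The loss equals the DWL triangle ½·41·1435/24.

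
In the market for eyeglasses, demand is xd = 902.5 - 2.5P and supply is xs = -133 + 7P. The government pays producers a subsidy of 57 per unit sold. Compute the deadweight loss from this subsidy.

Pre-subsidy: 902.5 - 2.5P = -133 + 7P gives P* = 109, x* = 630.
With the subsidy, sellers receive Ps = Pb + 57 for each unit, where Pb is the price buyers pay.
Supply in terms of Pb becomes xs = -133 + 7(Pb + 57) = 266 + 7Pb. Setting this equal to demand: 902.5 - 2.5Pb = 266 + 7Pb, so Pb = 67.
Sellers receive Ps = 67 + 57 = 124; x' = 902.5 − 2.5·67 = 735.
The subsidy expands output by 735 − 630 = 105 past the efficient level; on those units the gap between marginal cost and willingness to pay runs from 0 up to 57.
DWL = ½ × 57 × 105 = 2992.5.

Deadweight loss = 2992.5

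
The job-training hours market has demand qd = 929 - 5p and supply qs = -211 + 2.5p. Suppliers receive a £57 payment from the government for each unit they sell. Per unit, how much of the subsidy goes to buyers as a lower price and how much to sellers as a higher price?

Buyers gain £19 per unit; sellers gain £38 per unit

Pre-subsidy: 929 - 5p = -211 + 2.5p gives p* = 152, q* = 169.
With the subsidy, sellers receive ps = pb + 57 for each unit, where pb is the price buyers pay.
Supply in terms of pb becomes qs = -211 + 2.5(pb + 57) = -68.5 + 2.5pb. Setting this equal to demand: 929 - 5pb = -68.5 + 2.5pb, so pb = 133.
Sellers receive ps = 133 + 57 = 190; q' = 929 − 5·133 = 264.
Buyers' price falls by p* − pb = 152 − 133 = 19; sellers' price rises by ps − p* = 190 − 152 = 38.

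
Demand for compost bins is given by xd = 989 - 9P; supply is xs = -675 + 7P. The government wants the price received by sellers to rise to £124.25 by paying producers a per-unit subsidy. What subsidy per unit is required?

At a seller price of 124.25, quantity supplied is -675 + 7·124.25 = 194.75.
Buyers absorb 194.75 only when they pay Pb with 989 − 9·Pb = 194.75, i.e. Pb = 88.25.
s = Ps − Pb = 124.25 − 88.25 = 36.

Required subsidy s = £36 per unit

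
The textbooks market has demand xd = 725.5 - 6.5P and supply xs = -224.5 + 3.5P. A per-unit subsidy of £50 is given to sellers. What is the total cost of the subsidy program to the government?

Pre-subsidy: 725.5 - 6.5P = -224.5 + 3.5P gives P* = 95, x* = 108.
With the subsidy, sellers receive Ps = Pb + 50 for each unit, where Pb is the price buyers pay.
Supply in terms of Pb becomes xs = -224.5 + 3.5(Pb + 50) = -49.5 + 3.5Pb. Setting this equal to demand: 725.5 - 6.5Pb = -49.5 + 3.5Pb, so Pb = 77.5.
Sellers receive Ps = 77.5 + 50 = 127.5; x' = 725.5 − 6.5·77.5 = 221.75.
Government outlay = subsidy × quantity = 50 × 221.75 = 11087.5.

Government cost = £11087.5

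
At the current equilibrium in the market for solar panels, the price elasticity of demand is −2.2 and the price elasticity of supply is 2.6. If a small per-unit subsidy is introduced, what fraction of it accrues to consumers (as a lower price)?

Consumer share = 13/24

For a small subsidy around the equilibrium, the benefit split depends on the relative slopes, which at a point are proportional to the elasticities.
Buyer share = εs/(εs + |εd|) = 2.6/(2.6 + 2.2) = 13/24; seller share = |εd|/(εs + |εd|) = 11/24.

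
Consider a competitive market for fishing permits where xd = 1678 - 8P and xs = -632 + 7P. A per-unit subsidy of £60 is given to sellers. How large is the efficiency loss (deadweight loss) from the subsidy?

Deadweight loss = £6720

Pre-subsidy: 1678 - 8P = -632 + 7P gives P* = 154, x* = 446.
With the subsidy, sellers receive Ps = Pb + 60 for each unit, where Pb is the price buyers pay.
Supply in terms of Pb becomes xs = -632 + 7(Pb + 60) = -212 + 7Pb. Setting this equal to demand: 1678 - 8Pb = -212 + 7Pb, so Pb = 126.
Sellers receive Ps = 126 + 60 = 186; x' = 1678 − 8·126 = 670.
The subsidy expands output by 670 − 446 = 224 past the efficient level; on those units the gap between marginal cost and willingness to pay runs from 0 up to 60.
DWL = ½ × 60 × 224 = 6720.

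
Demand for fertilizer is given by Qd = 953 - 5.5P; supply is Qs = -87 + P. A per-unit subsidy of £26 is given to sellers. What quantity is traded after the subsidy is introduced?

Q' = 95

Pre-subsidy: 953 - 5.5P = -87 + P gives P* = 160, Q* = 73.
With the subsidy, sellers receive Ps = Pb + 26 for each unit, where Pb is the price buyers pay.
Supply in terms of Pb becomes Qs = -87 + 1(Pb + 26) = -61 + Pb. Setting this equal to demand: 953 - 5.5Pb = -61 + Pb, so Pb = 156.
Sellers receive Ps = 156 + 26 = 182; Q' = 953 − 5.5·156 = 95.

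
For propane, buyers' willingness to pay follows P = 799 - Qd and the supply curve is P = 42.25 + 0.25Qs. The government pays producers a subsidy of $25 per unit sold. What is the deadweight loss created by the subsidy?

Pre-subsidy: 799 - Q = 42.25 + 0.25Q gives Q* = 605.4 and P* = 193.6.
With the subsidy, sellers receive Ps = Pb + 25 for each unit, where Pb is the price buyers pay.
On the curves, Pb = 799 - Q and Ps = 42.25 + 0.25Q; the wedge Ps − Pb = 25 gives 42.25 + 0.25Q − (799 - Q) = 25, so Q' = 625.4.
Then Pb = 799 − 1·625.4 = 173.6 and Ps = 42.25 + 0.25·625.4 = 198.6.
The subsidy expands output by 625.4 − 605.4 = 20 past the efficient level; on those units the gap between marginal cost and willingness to pay runs from 0 up to 25.
DWL = ½ × 25 × 20 = 250.

Deadweight loss = $250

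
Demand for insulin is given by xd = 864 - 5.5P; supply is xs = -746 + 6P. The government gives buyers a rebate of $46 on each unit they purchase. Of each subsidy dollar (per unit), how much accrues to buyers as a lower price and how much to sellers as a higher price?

Buyers gain $24 per unit; sellers gain $22 per unit

Pre-subsidy: 864 - 5.5P = -746 + 6P gives P* = 140, x* = 94.
With the rebate, buyers effectively pay Pb = Ps − 46, where Ps is the price sellers receive.
Demand in terms of Ps becomes xd = 864 − 5.5(Ps − 46) = 1117 - 5.5Ps. Setting this equal to supply: 1117 - 5.5Ps = -746 + 6Ps, so Ps = 162.
Buyers pay Pb = 162 − 46 = 116; x' = -746 + 6·162 = 226.
Buyers' price falls by P* − Pb = 140 − 116 = 24; sellers' price rises by Ps − P* = 162 − 140 = 22.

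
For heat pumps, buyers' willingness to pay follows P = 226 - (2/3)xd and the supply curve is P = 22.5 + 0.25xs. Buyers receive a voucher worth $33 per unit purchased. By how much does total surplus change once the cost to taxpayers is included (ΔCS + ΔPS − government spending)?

Net change in total surplus = -$594

Pre-subsidy: 226 - (2/3)x = 22.5 + 0.25x gives x* = 222 and P* = 78.
With the rebate, buyers effectively pay Pb = Ps − 33, where Ps is the price sellers receive.
On the curves, Pb = 226 - (2/3)x and Ps = 22.5 + 0.25x; the wedge Ps − Pb = 33 gives 22.5 + 0.25x − (226 - (2/3)x) = 33, so x' = 258.
Then Pb = 226 − (2/3)·258 = 54 and Ps = 22.5 + 0.25·258 = 87.
ΔCS = ½(222 + 258)(78 − 54) = 5760; ΔPS = ½(222 + 258)(87 − 78) = 2160.
Government spending = 33 × 258 = 8514.
Net change = 5760 + 2160 − 8514 = -594. The loss equals the DWL triangle ½·33·36.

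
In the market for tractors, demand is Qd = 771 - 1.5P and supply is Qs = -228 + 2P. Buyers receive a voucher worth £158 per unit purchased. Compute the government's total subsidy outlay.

Government cost = 528984/7

Pre-subsidy: 771 - 1.5P = -228 + 2P gives P* = 1998/7, Q* = 2400/7.
With the rebate, buyers effectively pay Pb = Ps − 158, where Ps is the price sellers receive.
Demand in terms of Ps becomes Qd = 771 − 1.5(Ps − 158) = 1008 - 1.5Ps. Setting this equal to supply: 1008 - 1.5Ps = -228 + 2Ps, so Ps = 2472/7.
Buyers pay Pb = 2472/7 − 158 = 1366/7; Q' = -228 + 2·(2472/7) = 3348/7.
Government outlay = subsidy × quantity = 158 × 3348/7 = 528984/7.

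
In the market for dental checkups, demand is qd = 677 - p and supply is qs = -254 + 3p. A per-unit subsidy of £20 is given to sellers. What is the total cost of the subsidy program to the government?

Government cost = £9185

Pre-subsidy: 677 - p = -254 + 3p gives p* = 232.75, q* = 444.25.
With the subsidy, sellers receive ps = pb + 20 for each unit, where pb is the price buyers pay.
Supply in terms of pb becomes qs = -254 + 3(pb + 20) = -194 + 3pb. Setting this equal to demand: 677 - pb = -194 + 3pb, so pb = 217.75.
Sellers receive ps = 217.75 + 20 = 237.75; q' = 677 − 1·217.75 = 459.25.
Government outlay = subsidy × quantity = 20 × 459.25 = 9185.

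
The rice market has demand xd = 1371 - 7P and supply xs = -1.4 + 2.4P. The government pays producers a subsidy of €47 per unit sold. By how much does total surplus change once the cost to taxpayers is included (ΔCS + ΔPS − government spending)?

Pre-subsidy: 1371 - 7P = -1.4 + 2.4P gives P* = 146, x* = 349.
With the subsidy, sellers receive Ps = Pb + 47 for each unit, where Pb is the price buyers pay.
Supply in terms of Pb becomes xs = -1.4 + 2.4(Pb + 47) = 111.4 + 2.4Pb. Setting this equal to demand: 1371 - 7Pb = 111.4 + 2.4Pb, so Pb = 134.
Sellers receive Ps = 134 + 47 = 181; x' = 1371 − 7·134 = 433.
ΔCS = ½(349 + 433)(146 − 134) = 4692; ΔPS = ½(349 + 433)(181 − 146) = 13685.
Government spending = 47 × 433 = 20351.
Net change = 4692 + 13685 − 20351 = -1974. The loss equals the DWL triangle ½·47·84.

Net change in total surplus = -€1974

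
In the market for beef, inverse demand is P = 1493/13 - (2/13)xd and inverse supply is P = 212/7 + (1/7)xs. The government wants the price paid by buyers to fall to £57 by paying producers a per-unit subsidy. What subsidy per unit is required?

At a buyer price of 57, quantity demanded is 746.5 − 6.5·57 = 376.
Sellers supply 376 only when they receive Ps = 212/7 + (1/7)·376 = 84.
s = Ps − Pb = 84 − 57 = 27.

Required subsidy s = £27 per unit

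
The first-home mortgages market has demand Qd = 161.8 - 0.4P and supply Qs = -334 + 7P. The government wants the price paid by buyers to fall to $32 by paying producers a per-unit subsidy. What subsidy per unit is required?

Required subsidy s = $37 per unit

At a buyer price of 32, quantity demanded is 161.8 − 0.4·32 = 149.
Sellers supply 149 only when they receive Ps with -334 + 7·Ps = 149, i.e. Ps = 69.
s = Ps − Pb = 69 − 32 = 37.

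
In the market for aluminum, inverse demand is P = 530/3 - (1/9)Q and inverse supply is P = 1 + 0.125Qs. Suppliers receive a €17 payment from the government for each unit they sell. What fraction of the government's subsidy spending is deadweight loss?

DWL / government spending = 3/68

Pre-subsidy: 530/3 - (1/9)Q = 1 + 0.125Q gives Q* = 744 and P* = 94.
With the subsidy, sellers receive Ps = Pb + 17 for each unit, where Pb is the price buyers pay.
On the curves, Pb = 530/3 - (1/9)Q and Ps = 1 + 0.125Q; the wedge Ps − Pb = 17 gives 1 + 0.125Q − (530/3 - (1/9)Q) = 17, so Q' = 816.
Then Pb = 530/3 − (1/9)·816 = 86 and Ps = 1 + 0.125·816 = 103.
ΔCS = ½(744 + 816)(94 − 86) = 6240; ΔPS = ½(744 + 816)(103 − 94) = 7020.
Government spending = 17 × 816 = 13872.
DWL = ½ × 17 × (816 − 744) = 612; fraction = 612 / 13872 = 3/68.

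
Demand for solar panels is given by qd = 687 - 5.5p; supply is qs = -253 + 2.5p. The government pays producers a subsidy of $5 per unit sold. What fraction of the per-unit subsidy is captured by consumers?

Consumer share = 0.3125

Pre-subsidy: 687 - 5.5p = -253 + 2.5p gives p* = 117.5, q* = 40.75.
With the subsidy, sellers receive ps = pb + 5 for each unit, where pb is the price buyers pay.
Supply in terms of pb becomes qs = -253 + 2.5(pb + 5) = -240.5 + 2.5pb. Setting this equal to demand: 687 - 5.5pb = -240.5 + 2.5pb, so pb = 115.9375.
Sellers receive ps = 115.9375 + 5 = 120.9375; q' = 687 − 5.5·115.9375 = 49.34375.
Buyers' price falls by p* − pb = 117.5 − 115.9375 = 1.5625; sellers' price rises by ps − p* = 120.9375 − 117.5 = 3.4375.
So consumers capture 1.5625/5 = 0.3125 of each unit of subsidy.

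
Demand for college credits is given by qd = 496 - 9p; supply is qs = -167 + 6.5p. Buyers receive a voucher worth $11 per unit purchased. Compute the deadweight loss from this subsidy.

Pre-subsidy: 496 - 9p = -167 + 6.5p gives p* = 1326/31, q* = 3442/31.
With the rebate, buyers effectively pay pb = ps − 11, where ps is the price sellers receive.
Demand in terms of ps becomes qd = 496 − 9(ps − 11) = 595 - 9ps. Setting this equal to supply: 595 - 9ps = -167 + 6.5ps, so ps = 1524/31.
Buyers pay pb = 1524/31 − 11 = 1183/31; q' = -167 + 6.5·(1524/31) = 4729/31.
The subsidy expands output by 4729/31 − 3442/31 = 1287/31 past the efficient level; on those units the gap between marginal cost and willingness to pay runs from 0 up to 11.
DWL = ½ × 11 × 1287/31 = 14157/62.

Deadweight loss = 14157/62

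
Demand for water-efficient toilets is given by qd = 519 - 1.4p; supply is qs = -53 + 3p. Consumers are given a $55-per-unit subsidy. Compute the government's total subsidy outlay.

Pre-subsidy: 519 - 1.4p = -53 + 3p gives p* = 130, q* = 337.
With the rebate, buyers effectively pay pb = ps − 55, where ps is the price sellers receive.
Demand in terms of ps becomes qd = 519 − 1.4(ps − 55) = 596 - 1.4ps. Setting this equal to supply: 596 - 1.4ps = -53 + 3ps, so ps = 147.5.
Buyers pay pb = 147.5 − 55 = 92.5; q' = -53 + 3·147.5 = 389.5.
Government outlay = subsidy × quantity = 55 × 389.5 = 21422.5.

Government cost = $21422.5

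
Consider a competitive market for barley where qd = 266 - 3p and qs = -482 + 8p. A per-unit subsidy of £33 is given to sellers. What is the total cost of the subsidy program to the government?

Government cost = £4422

Pre-subsidy: 266 - 3p = -482 + 8p gives p* = 68, q* = 62.
With the subsidy, sellers receive ps = pb + 33 for each unit, where pb is the price buyers pay.
Supply in terms of pb becomes qs = -482 + 8(pb + 33) = -218 + 8pb. Setting this equal to demand: 266 - 3pb = -218 + 8pb, so pb = 44.
Sellers receive ps = 44 + 33 = 77; q' = 266 − 3·44 = 134.
Government outlay = subsidy × quantity = 33 × 134 = 4422.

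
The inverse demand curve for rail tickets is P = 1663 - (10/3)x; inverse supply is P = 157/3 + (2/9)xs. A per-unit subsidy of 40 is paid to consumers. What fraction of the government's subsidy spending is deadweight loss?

DWL / government spending = 15/1238

Pre-subsidy: 1663 - (10/3)x = 157/3 + (2/9)x gives x* = 453 and P* = 153.
With the rebate, buyers effectively pay Pb = Ps − 40, where Ps is the price sellers receive.
On the curves, Pb = 1663 - (10/3)x and Ps = 157/3 + (2/9)x; the wedge Ps − Pb = 40 gives 157/3 + (2/9)x − (1663 - (10/3)x) = 40, so x' = 464.25.
Then Pb = 1663 − (10/3)·464.25 = 115.5 and Ps = 157/3 + (2/9)·464.25 = 155.5.
ΔCS = ½(453 + 464.25)(153 − 115.5) = 17198.4375; ΔPS = ½(453 + 464.25)(155.5 − 153) = 1146.5625.
Government spending = 40 × 464.25 = 18570.
DWL = ½ × 40 × (464.25 − 453) = 225; fraction = 225 / 18570 = 15/1238.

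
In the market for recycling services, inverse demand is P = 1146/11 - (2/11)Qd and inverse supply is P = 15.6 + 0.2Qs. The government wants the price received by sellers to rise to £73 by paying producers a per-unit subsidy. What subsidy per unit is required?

At a seller price of 73, quantity supplied is -78 + 5·73 = 287.
Buyers absorb 287 only when they pay Pb = 1146/11 − (2/11)·287 = 52.
s = Ps − Pb = 73 − 52 = 21.

Required subsidy s = £21 per unit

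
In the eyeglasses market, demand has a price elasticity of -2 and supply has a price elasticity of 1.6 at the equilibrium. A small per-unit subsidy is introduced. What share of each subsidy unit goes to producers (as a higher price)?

Producer share = 5/9

For a small subsidy around the equilibrium, the benefit split depends on the relative slopes, which at a point are proportional to the elasticities.
Buyer share = εs/(εs + |εd|) = 1.6/(1.6 + 2) = 4/9; seller share = |εd|/(εs + |εd|) = 5/9.
So producers capture 5/9 of the subsidy.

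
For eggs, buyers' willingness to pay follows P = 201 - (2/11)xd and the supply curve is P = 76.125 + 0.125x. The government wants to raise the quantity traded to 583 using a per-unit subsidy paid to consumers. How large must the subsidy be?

Required subsidy s = 54 per unit

At x = 583, from the demand curve buyers pay Pb = 201 − (2/11)·583 = 95; from the supply curve sellers need Ps = 76.125 + 0.125·583 = 149.
The subsidy must fill the gap: s = Ps − Pb = 149 − 95 = 54.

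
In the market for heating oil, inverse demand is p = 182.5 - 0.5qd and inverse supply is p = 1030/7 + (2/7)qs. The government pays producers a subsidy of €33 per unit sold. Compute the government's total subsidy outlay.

Government cost = €2871

Pre-subsidy: 182.5 - 0.5q = 1030/7 + (2/7)q gives q* = 45 and p* = 160.
With the subsidy, sellers receive ps = pb + 33 for each unit, where pb is the price buyers pay.
On the curves, pb = 182.5 - 0.5q and ps = 1030/7 + (2/7)q; the wedge ps − pb = 33 gives 1030/7 + (2/7)q − (182.5 - 0.5q) = 33, so q' = 87.
Then pb = 182.5 − 0.5·87 = 139 and ps = 1030/7 + (2/7)·87 = 172.
Government outlay = subsidy × quantity = 33 × 87 = 2871.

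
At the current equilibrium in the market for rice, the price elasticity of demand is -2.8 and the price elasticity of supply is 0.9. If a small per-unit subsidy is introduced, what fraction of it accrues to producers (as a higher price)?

Producer share = 28/37

For a small subsidy around the equilibrium, the benefit split depends on the relative slopes, which at a point are proportional to the elasticities.
Buyer share = εs/(εs + |εd|) = 0.9/(0.9 + 2.8) = 9/37; seller share = |εd|/(εs + |εd|) = 28/37.
So producers capture 28/37 of the subsidy.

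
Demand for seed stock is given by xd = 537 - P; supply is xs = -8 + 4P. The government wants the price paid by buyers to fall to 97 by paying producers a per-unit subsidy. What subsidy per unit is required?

Required subsidy s = 15 per unit

At a buyer price of 97, quantity demanded is 537 − 1·97 = 440.
Sellers supply 440 only when they receive Ps with -8 + 4·Ps = 440, i.e. Ps = 112.
s = Ps − Pb = 112 − 97 = 15.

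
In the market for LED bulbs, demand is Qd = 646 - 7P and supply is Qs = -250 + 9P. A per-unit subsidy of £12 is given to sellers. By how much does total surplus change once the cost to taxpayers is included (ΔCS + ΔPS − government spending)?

Pre-subsidy: 646 - 7P = -250 + 9P gives P* = 56, Q* = 254.
With the subsidy, sellers receive Ps = Pb + 12 for each unit, where Pb is the price buyers pay.
Supply in terms of Pb becomes Qs = -250 + 9(Pb + 12) = -142 + 9Pb. Setting this equal to demand: 646 - 7Pb = -142 + 9Pb, so Pb = 49.25.
Sellers receive Ps = 49.25 + 12 = 61.25; Q' = 646 − 7·49.25 = 301.25.
ΔCS = ½(254 + 301.25)(56 − 49.25) = 1873.96875; ΔPS = ½(254 + 301.25)(61.25 − 56) = 1457.53125.
Government spending = 12 × 301.25 = 3615.
Net change = 1873.96875 + 1457.53125 − 3615 = -283.5. The loss equals the DWL triangle ½·12·47.25.

Net change in total surplus = -£283.5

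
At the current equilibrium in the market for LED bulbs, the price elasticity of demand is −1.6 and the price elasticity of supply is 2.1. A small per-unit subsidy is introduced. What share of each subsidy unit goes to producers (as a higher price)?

For a small subsidy around the equilibrium, the benefit split depends on the relative slopes, which at a point are proportional to the elasticities.
Buyer share = εs/(εs + |εd|) = 2.1/(2.1 + 1.6) = 21/37; seller share = |εd|/(εs + |εd|) = 16/37.
So producers capture 16/37 of the subsidy.

Producer share = 16/37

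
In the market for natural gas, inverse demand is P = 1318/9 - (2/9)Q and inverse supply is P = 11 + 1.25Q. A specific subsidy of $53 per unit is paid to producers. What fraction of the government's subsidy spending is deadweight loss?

Pre-subsidy: 1318/9 - (2/9)Q = 11 + 1.25Q gives Q* = 92 and P* = 126.
With the subsidy, sellers receive Ps = Pb + 53 for each unit, where Pb is the price buyers pay.
On the curves, Pb = 1318/9 - (2/9)Q and Ps = 11 + 1.25Q; the wedge Ps − Pb = 53 gives 11 + 1.25Q − (1318/9 - (2/9)Q) = 53, so Q' = 128.
Then Pb = 1318/9 − (2/9)·128 = 118 and Ps = 11 + 1.25·128 = 171.
ΔCS = ½(92 + 128)(126 − 118) = 880; ΔPS = ½(92 + 128)(171 − 126) = 4950.
Government spending = 53 × 128 = 6784.
DWL = ½ × 53 × (128 − 92) = 954; fraction = 954 / 6784 = 0.140625.

DWL / government spending = 0.140625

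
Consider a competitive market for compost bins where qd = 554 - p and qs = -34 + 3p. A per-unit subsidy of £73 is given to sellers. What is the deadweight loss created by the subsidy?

Pre-subsidy: 554 - p = -34 + 3p gives p* = 147, q* = 407.
With the subsidy, sellers receive ps = pb + 73 for each unit, where pb is the price buyers pay.
Supply in terms of pb becomes qs = -34 + 3(pb + 73) = 185 + 3pb. Setting this equal to demand: 554 - pb = 185 + 3pb, so pb = 92.25.
Sellers receive ps = 92.25 + 73 = 165.25; q' = 554 − 1·92.25 = 461.75.
The subsidy expands output by 461.75 − 407 = 54.75 past the efficient level; on those units the gap between marginal cost and willingness to pay runs from 0 up to 73.
DWL = ½ × 73 × 54.75 = 1998.375.

Deadweight loss = £1998.375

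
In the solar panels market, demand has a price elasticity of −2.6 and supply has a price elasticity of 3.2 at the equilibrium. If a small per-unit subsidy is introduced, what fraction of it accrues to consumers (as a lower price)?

For a small subsidy around the equilibrium, the benefit split depends on the relative slopes, which at a point are proportional to the elasticities.
Buyer share = εs/(εs + |εd|) = 3.2/(3.2 + 2.6) = 16/29; seller share = |εd|/(εs + |εd|) = 13/29.

Consumer share = 16/29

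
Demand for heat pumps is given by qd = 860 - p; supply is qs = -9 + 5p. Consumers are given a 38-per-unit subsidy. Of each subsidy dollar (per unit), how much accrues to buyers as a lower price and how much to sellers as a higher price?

Pre-subsidy: 860 - p = -9 + 5p gives p* = 869/6, q* = 4291/6.
With the rebate, buyers effectively pay pb = ps − 38, where ps is the price sellers receive.
Demand in terms of ps becomes qd = 860 − 1(ps − 38) = 898 - ps. Setting this equal to supply: 898 - ps = -9 + 5ps, so ps = 907/6.
Buyers pay pb = 907/6 − 38 = 679/6; q' = -9 + 5·(907/6) = 4481/6.
Buyers' price falls by p* − pb = 869/6 − 679/6 = 95/3; sellers' price rises by ps − p* = 907/6 − 869/6 = 19/3.

Buyers gain 95/3 per unit; sellers gain 19/3 per unit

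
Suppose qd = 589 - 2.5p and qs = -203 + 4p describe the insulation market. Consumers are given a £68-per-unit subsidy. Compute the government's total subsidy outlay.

Government cost = £26452

Pre-subsidy: 589 - 2.5p = -203 + 4p gives p* = 1584/13, q* = 3697/13.
With the rebate, buyers effectively pay pb = ps − 68, where ps is the price sellers receive.
Demand in terms of ps becomes qd = 589 − 2.5(ps − 68) = 759 - 2.5ps. Setting this equal to supply: 759 - 2.5ps = -203 + 4ps, so ps = 148.
Buyers pay pb = 148 − 68 = 80; q' = -203 + 4·148 = 389.
Government outlay = subsidy × quantity = 68 × 389 = 26452.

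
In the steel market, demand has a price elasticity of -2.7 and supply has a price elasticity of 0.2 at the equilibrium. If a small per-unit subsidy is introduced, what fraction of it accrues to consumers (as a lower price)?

For a small subsidy around the equilibrium, the benefit split depends on the relative slopes, which at a point are proportional to the elasticities.
Buyer share = εs/(εs + |εd|) = 0.2/(0.2 + 2.7) = 2/29; seller share = |εd|/(εs + |εd|) = 27/29.

Consumer share = 2/29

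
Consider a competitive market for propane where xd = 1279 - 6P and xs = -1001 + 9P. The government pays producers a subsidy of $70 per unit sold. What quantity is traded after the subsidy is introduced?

Pre-subsidy: 1279 - 6P = -1001 + 9P gives P* = 152, x* = 367.
With the subsidy, sellers receive Ps = Pb + 70 for each unit, where Pb is the price buyers pay.
Supply in terms of Pb becomes xs = -1001 + 9(Pb + 70) = -371 + 9Pb. Setting this equal to demand: 1279 - 6Pb = -371 + 9Pb, so Pb = 110.
Sellers receive Ps = 110 + 70 = 180; x' = 1279 − 6·110 = 619.

x' = 619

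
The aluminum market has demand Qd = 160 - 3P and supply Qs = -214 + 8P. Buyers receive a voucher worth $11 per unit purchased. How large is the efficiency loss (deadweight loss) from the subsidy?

Deadweight loss = $132

Pre-subsidy: 160 - 3P = -214 + 8P gives P* = 34, Q* = 58.
With the rebate, buyers effectively pay Pb = Ps − 11, where Ps is the price sellers receive.
Demand in terms of Ps becomes Qd = 160 − 3(Ps − 11) = 193 - 3Ps. Setting this equal to supply: 193 - 3Ps = -214 + 8Ps, so Ps = 37.
Buyers pay Pb = 37 − 11 = 26; Q' = -214 + 8·37 = 82.
The subsidy expands output by 82 − 58 = 24 past the efficient level; on those units the gap between marginal cost and willingness to pay runs from 0 up to 11.
DWL = ½ × 11 × 24 = 132.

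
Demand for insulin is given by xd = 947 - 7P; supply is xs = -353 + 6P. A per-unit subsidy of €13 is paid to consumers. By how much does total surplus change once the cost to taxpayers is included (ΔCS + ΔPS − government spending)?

Pre-subsidy: 947 - 7P = -353 + 6P gives P* = 100, x* = 247.
With the rebate, buyers effectively pay Pb = Ps − 13, where Ps is the price sellers receive.
Demand in terms of Ps becomes xd = 947 − 7(Ps − 13) = 1038 - 7Ps. Setting this equal to supply: 1038 - 7Ps = -353 + 6Ps, so Ps = 107.
Buyers pay Pb = 107 − 13 = 94; x' = -353 + 6·107 = 289.
ΔCS = ½(247 + 289)(100 − 94) = 1608; ΔPS = ½(247 + 289)(107 − 100) = 1876.
Government spending = 13 × 289 = 3757.
Net change = 1608 + 1876 − 3757 = -273. The loss equals the DWL triangle ½·13·42.

Net change in total surplus = -€273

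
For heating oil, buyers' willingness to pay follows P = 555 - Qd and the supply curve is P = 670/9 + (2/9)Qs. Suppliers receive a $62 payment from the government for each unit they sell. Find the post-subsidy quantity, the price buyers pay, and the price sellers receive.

Q' = 4883/11; buyers pay 1222/11; sellers receive 1904/11

Pre-subsidy: 555 - Q = 670/9 + (2/9)Q gives Q* = 4325/11 and P* = 1780/11.
With the subsidy, sellers receive Ps = Pb + 62 for each unit, where Pb is the price buyers pay.
On the curves, Pb = 555 - Q and Ps = 670/9 + (2/9)Q; the wedge Ps − Pb = 62 gives 670/9 + (2/9)Q − (555 - Q) = 62, so Q' = 4883/11.
Then Pb = 555 − 1·(4883/11) = 1222/11 and Ps = 670/9 + (2/9)·(4883/11) = 1904/11.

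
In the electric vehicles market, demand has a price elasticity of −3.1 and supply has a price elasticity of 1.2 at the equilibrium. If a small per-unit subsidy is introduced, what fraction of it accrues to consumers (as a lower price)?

For a small subsidy around the equilibrium, the benefit split depends on the relative slopes, which at a point are proportional to the elasticities.
Buyer share = εs/(εs + |εd|) = 1.2/(1.2 + 3.1) = 12/43; seller share = |εd|/(εs + |εd|) = 31/43.

Consumer share = 12/43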